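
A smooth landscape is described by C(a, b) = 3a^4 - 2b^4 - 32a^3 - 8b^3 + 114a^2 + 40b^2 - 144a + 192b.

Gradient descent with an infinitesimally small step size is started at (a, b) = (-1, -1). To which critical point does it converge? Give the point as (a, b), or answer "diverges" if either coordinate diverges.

C is separable, so gradient descent decouples: a follows -∂C/∂a, b follows -∂C/∂b.
∂C/∂a = 12(a - 4)(a - 3)(a - 1); at a=-1 this is -480, so a increases.
∂C/∂b = -8(b - 3)(b + 2)(b + 4); at b=-1 this is 96, so b decreases.
a converges to its nearest critical value 1 (a local min of the a-part); b converges to -2. The iterate converges to (1, -2).

(1, -2)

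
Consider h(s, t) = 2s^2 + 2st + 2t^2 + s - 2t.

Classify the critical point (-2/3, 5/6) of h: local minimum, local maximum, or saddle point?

local minimum

The Hessian of h is constant: H = [[4, 2], [2, 4]].
det(H) = 4·4 − 2² = 12.
det(H) > 0 and tr(H) = 8 > 0, so H is positive definite and the point is a local minimum.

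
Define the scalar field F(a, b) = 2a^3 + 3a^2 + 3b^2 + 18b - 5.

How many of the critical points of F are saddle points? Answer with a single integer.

F separates as a function of a plus a function of b, so ∇F=0 decouples.
∂F/∂a = 6a(a + 1) = 0 at a ∈ {-1, 0}; ∂F/∂b = 6(b + 3) = 0 at b ∈ {-3}.
The Hessian is diagonal: diag(F_aa, F_bb). Second derivatives: F_aa(-1)=-6, F_aa(0)=6; F_bb(-3)=6.
Saddle points occur where the two diagonal entries have opposite signs: (-1, -3). Count: 1.

1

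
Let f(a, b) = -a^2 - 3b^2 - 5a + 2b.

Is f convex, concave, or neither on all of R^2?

f is quadratic, so its Hessian is the constant matrix H = [[-2, 0], [0, -6]].
det(H) = 12, tr(H) = -8.
det(H) > 0 and tr(H) < 0, so H is negative definite everywhere: concave.

concave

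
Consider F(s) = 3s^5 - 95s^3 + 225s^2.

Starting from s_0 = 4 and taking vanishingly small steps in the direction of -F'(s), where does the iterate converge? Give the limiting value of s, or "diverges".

F'(s) = 15s(s - 3)(s - 2)(s + 5), so F'(4) = 1080.
Gradient descent moves in the -F' direction, i.e. s is decreasing.
The nearest critical point in that direction is s = 3, where F'' = 360 > 0 (a local minimum). The iterate converges there.

3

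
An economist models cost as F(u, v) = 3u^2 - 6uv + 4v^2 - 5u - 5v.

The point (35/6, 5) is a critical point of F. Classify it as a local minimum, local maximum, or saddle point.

local minimum

The Hessian of F is constant: H = [[6, -6], [-6, 8]].
det(H) = 6·8 − (-6)² = 12.
det(H) > 0 and tr(H) = 14 > 0, so H is positive definite and the point is a local minimum.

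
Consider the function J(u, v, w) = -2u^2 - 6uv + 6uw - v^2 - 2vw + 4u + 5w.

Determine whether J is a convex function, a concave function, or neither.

J is quadratic, so its Hessian is the constant matrix H = [[-4, -6, 6], [-6, -2, -2], [6, -2, 0]].
Leading principal minors: -4, -28, 232.
Neither pattern holds ⇒ H is indefinite ⇒ neither convex nor concave.

neither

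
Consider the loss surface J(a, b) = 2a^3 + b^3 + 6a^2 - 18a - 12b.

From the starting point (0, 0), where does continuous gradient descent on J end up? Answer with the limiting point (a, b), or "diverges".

J is separable, so gradient descent decouples: a follows -∂J/∂a, b follows -∂J/∂b.
∂J/∂a = 6(a - 1)(a + 3); at a=0 this is -18, so a increases.
∂J/∂b = 3(b - 2)(b + 2); at b=0 this is -12, so b increases.
a converges to its nearest critical value 1 (a local min of the a-part); b converges to 2. The iterate converges to (1, 2).

(1, 2)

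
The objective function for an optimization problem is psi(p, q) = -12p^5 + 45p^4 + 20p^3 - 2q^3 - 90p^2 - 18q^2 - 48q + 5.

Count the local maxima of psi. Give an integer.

2

psi separates as a function of p plus a function of q, so ∇psi=0 decouples.
∂psi/∂p = -60p(p - 3)(p - 1)(p + 1) = 0 at p ∈ {-1, 0, 1, 3}; ∂psi/∂q = -6(q + 2)(q + 4) = 0 at q ∈ {-4, -2}.
The Hessian is diagonal: diag(psi_pp, psi_qq). Second derivatives: psi_pp(-1)=480, psi_pp(0)=-180, psi_pp(1)=240, psi_pp(3)=-1440; psi_qq(-4)=12, psi_qq(-2)=-12.
Local maxima occur where both diagonal entries negative: (0, -2), (3, -2). Count: 2.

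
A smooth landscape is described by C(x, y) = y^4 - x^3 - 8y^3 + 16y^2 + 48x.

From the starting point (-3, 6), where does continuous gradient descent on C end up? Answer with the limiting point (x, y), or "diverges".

C is separable, so gradient descent decouples: x follows -∂C/∂x, y follows -∂C/∂y.
∂C/∂x = -3(x - 4)(x + 4); at x=-3 this is 21, so x decreases.
∂C/∂y = 4y(y - 4)(y - 2); at y=6 this is 192, so y decreases.
x converges to its nearest critical value -4 (a local min of the x-part); y converges to 4. The iterate converges to (-4, 4).

(-4, 4)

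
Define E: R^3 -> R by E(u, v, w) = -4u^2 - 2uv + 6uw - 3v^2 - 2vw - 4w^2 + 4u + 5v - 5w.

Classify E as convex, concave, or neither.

E is quadratic, so its Hessian is the constant matrix H = [[-8, -2, 6], [-2, -6, -2], [6, -2, -8]].
Leading principal minors: -8, 44, -56.
Signs alternate −, +, − ⇒ H ≺ 0 ⇒ concave.

concave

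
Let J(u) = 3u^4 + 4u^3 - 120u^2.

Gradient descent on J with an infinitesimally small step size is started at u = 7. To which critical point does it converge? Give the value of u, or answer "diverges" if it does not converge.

4

J'(u) = 12u(u - 4)(u + 5), so J'(7) = 3024.
Gradient descent moves in the -J' direction, i.e. u is decreasing.
The nearest critical point in that direction is u = 4, where J'' = 432 > 0 (a local minimum). The iterate converges there.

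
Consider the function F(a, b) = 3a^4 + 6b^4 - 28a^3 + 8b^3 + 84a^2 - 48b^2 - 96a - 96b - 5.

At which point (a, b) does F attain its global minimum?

(4, 2)

F(a,b) separates as P(a) + Q(b) − 5, so its minimum is min P + min Q − 5.
P'(a) = 12(a - 4)(a - 2)(a - 1) vanishes at a ∈ {1, 2, 4}; Q'(b) = 24(b - 2)(b + 1)(b + 2) vanishes at b ∈ {-2, -1, 2}.
Local minima of P (where P''>0): P(1)=-37, P(4)=-64. Local minima of Q: Q(-2)=32, Q(2)=-224.
So the global minimum of F is P(4) + Q(2) − 5 = -64 − 224 − 5 = -293, attained at (4, 2).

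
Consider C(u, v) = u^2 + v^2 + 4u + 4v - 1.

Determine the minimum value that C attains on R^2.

-9

C(u,v) separates as P(u) + Q(v) − 1, so its minimum is min P + min Q − 1.
P'(u) = 2u + 4 vanishes at u ∈ {-2}; Q'(v) = 2v + 4 vanishes at v ∈ {-2}.
Local minima of P (where P''>0): P(-2)=-4. Local minima of Q: Q(-2)=-4.
So the global minimum of C is P(-2) + Q(-2) − 1 = -4 − 4 − 1 = -9, attained at (-2, -2).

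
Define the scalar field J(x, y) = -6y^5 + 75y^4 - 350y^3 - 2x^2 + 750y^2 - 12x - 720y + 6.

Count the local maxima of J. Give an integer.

J separates as a function of x plus a function of y, so ∇J=0 decouples.
∂J/∂x = -4(x + 3) = 0 at x ∈ {-3}; ∂J/∂y = -30(y - 4)(y - 3)(y - 2)(y - 1) = 0 at y ∈ {1, 2, 3, 4}.
The Hessian is diagonal: diag(J_xx, J_yy). Second derivatives: J_xx(-3)=-4; J_yy(1)=180, J_yy(2)=-60, J_yy(3)=60, J_yy(4)=-180.
Local maxima occur where both diagonal entries negative: (-3, 2), (-3, 4). Count: 2.

2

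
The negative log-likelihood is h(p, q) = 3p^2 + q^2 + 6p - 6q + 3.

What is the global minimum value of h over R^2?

-9

h(p,q) separates as A(p) + B(q) + 3, so its minimum is min A + min B + 3.
A'(p) = 6p + 6 vanishes at p ∈ {-1}; B'(q) = 2q - 6 vanishes at q ∈ {3}.
Local minima of A (where A''>0): A(-1)=-3. Local minima of B: B(3)=-9.
So the global minimum of h is A(-1) + B(3) + 3 = -3 − 9 + 3 = -9, attained at (-1, 3).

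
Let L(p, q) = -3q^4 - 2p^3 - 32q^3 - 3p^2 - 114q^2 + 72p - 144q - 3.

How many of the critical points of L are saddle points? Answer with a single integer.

3

L separates as a function of p plus a function of q, so ∇L=0 decouples.
∂L/∂p = -6(p - 3)(p + 4) = 0 at p ∈ {-4, 3}; ∂L/∂q = -12(q + 1)(q + 3)(q + 4) = 0 at q ∈ {-4, -3, -1}.
The Hessian is diagonal: diag(L_pp, L_qq). Second derivatives: L_pp(-4)=42, L_pp(3)=-42; L_qq(-4)=-36, L_qq(-3)=24, L_qq(-1)=-72.
Saddle points occur where the two diagonal entries have opposite signs: (-4, -4), (-4, -1), (3, -3). Count: 3.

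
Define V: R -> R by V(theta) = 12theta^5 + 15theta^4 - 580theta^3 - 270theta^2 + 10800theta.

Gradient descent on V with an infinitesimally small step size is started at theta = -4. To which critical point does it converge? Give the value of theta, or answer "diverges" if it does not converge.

V'(theta) = 60(theta - 4)(theta - 3)(theta + 3)(theta + 5), so V'(-4) = -3360.
Gradient descent moves in the -V' direction, i.e. theta is increasing.
The nearest critical point in that direction is theta = -3, where V'' = 5040 > 0 (a local minimum). The iterate converges there.

-3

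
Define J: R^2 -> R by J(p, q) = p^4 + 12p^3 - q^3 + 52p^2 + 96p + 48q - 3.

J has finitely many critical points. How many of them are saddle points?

3

J separates as a function of p plus a function of q, so ∇J=0 decouples.
∂J/∂p = 4(p + 2)(p + 3)(p + 4) = 0 at p ∈ {-4, -3, -2}; ∂J/∂q = -3(q - 4)(q + 4) = 0 at q ∈ {-4, 4}.
The Hessian is diagonal: diag(J_pp, J_qq). Second derivatives: J_pp(-4)=8, J_pp(-3)=-4, J_pp(-2)=8; J_qq(-4)=24, J_qq(4)=-24.
Saddle points occur where the two diagonal entries have opposite signs: (-4, 4), (-3, -4), (-2, 4). Count: 3.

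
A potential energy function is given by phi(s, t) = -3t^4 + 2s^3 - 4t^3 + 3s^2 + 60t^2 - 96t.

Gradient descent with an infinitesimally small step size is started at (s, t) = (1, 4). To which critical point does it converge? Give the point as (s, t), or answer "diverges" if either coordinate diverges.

diverges

phi is separable, so gradient descent decouples: s follows -∂phi/∂s, t follows -∂phi/∂t.
∂phi/∂s = 6s(s + 1); at s=1 this is 12, so s decreases.
∂phi/∂t = -12(t - 2)(t - 1)(t + 4); at t=4 this is -576, so t increases.
The t-coordinate has no critical point in that direction and runs off to infinity.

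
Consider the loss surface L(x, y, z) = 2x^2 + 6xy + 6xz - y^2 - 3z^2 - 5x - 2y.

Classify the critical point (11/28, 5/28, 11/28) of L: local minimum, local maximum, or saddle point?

saddle point

The Hessian is constant: H = [[4, 6, 6], [6, -2, 0], [6, 0, -6]].
Leading principal minors: Δ₁ = 4, Δ₂ = -44, Δ₃ = 336.
The minors fit neither the all-positive nor the alternating-sign pattern, so H is indefinite: a saddle point.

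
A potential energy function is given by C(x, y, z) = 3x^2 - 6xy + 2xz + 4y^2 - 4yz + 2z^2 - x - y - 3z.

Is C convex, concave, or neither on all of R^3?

convex

C is quadratic, so its Hessian is the constant matrix H = [[6, -6, 2], [-6, 8, -4], [2, -4, 4]].
Leading principal minors: 6, 12, 16.
All positive ⇒ H ≻ 0 ⇒ convex.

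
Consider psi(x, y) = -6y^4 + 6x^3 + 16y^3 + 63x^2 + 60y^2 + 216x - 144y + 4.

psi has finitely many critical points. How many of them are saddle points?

psi separates as a function of x plus a function of y, so ∇psi=0 decouples.
∂psi/∂x = 18(x + 3)(x + 4) = 0 at x ∈ {-4, -3}; ∂psi/∂y = -24(y - 3)(y - 1)(y + 2) = 0 at y ∈ {-2, 1, 3}.
The Hessian is diagonal: diag(psi_xx, psi_yy). Second derivatives: psi_xx(-4)=-18, psi_xx(-3)=18; psi_yy(-2)=-360, psi_yy(1)=144, psi_yy(3)=-240.
Saddle points occur where the two diagonal entries have opposite signs: (-4, 1), (-3, -2), (-3, 3). Count: 3.

3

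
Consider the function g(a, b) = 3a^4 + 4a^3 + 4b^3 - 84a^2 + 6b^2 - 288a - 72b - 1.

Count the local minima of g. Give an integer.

g separates as a function of a plus a function of b, so ∇g=0 decouples.
∂g/∂a = 12(a - 4)(a + 2)(a + 3) = 0 at a ∈ {-3, -2, 4}; ∂g/∂b = 12(b - 2)(b + 3) = 0 at b ∈ {-3, 2}.
The Hessian is diagonal: diag(g_aa, g_bb). Second derivatives: g_aa(-3)=84, g_aa(-2)=-72, g_aa(4)=504; g_bb(-3)=-60, g_bb(2)=60.
Local minima occur where both diagonal entries positive: (-3, 2), (4, 2). Count: 2.

2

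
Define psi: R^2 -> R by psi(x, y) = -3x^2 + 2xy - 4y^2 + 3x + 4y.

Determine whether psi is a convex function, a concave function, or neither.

psi is quadratic, so its Hessian is the constant matrix H = [[-6, 2], [2, -8]].
det(H) = 44, tr(H) = -14.
det(H) > 0 and tr(H) < 0, so H is negative definite everywhere: concave.

concave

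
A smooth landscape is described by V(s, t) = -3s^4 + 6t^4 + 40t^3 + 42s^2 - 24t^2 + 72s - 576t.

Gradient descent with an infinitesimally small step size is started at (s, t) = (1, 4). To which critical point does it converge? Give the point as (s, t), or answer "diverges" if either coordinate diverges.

(-1, 2)

V is separable, so gradient descent decouples: s follows -∂V/∂s, t follows -∂V/∂t.
∂V/∂s = -12(s - 3)(s + 1)(s + 2); at s=1 this is 144, so s decreases.
∂V/∂t = 24(t - 2)(t + 3)(t + 4); at t=4 this is 2688, so t decreases.
s converges to its nearest critical value -1 (a local min of the s-part); t converges to 2. The iterate converges to (-1, 2).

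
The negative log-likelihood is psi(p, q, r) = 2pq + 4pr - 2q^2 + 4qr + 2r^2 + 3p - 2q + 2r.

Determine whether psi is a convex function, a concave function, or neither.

psi is quadratic, so its Hessian is the constant matrix H = [[0, 2, 4], [2, -4, 4], [4, 4, 4]].
Leading principal minors: 0, -4, 112.
Neither pattern holds ⇒ H is indefinite ⇒ neither convex nor concave.

neither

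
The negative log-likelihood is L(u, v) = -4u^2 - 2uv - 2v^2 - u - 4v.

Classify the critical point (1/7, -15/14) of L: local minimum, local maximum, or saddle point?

The Hessian of L is constant: H = [[-8, -2], [-2, -4]].
det(H) = (-8)·(-4) − (-2)² = 28.
det(H) > 0 and tr(H) = -12 < 0, so H is negative definite and the point is a local maximum.

local maximum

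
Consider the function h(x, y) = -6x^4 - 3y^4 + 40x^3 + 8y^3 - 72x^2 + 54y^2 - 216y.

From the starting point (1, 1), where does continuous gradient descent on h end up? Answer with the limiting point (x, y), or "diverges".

h is separable, so gradient descent decouples: x follows -∂h/∂x, y follows -∂h/∂y.
∂h/∂x = -24x(x - 3)(x - 2); at x=1 this is -48, so x increases.
∂h/∂y = -12(y - 3)(y - 2)(y + 3); at y=1 this is -96, so y increases.
x converges to its nearest critical value 2 (a local min of the x-part); y converges to 2. The iterate converges to (2, 2).

(2, 2)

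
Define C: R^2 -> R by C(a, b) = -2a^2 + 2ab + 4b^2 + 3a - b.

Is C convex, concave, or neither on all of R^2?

C is quadratic, so its Hessian is the constant matrix H = [[-4, 2], [2, 8]].
det(H) = -36, tr(H) = 4.
det(H) < 0, so H is indefinite: neither convex nor concave.

neither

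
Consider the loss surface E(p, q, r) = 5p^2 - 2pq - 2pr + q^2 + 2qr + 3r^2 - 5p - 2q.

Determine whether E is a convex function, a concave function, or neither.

E is quadratic, so its Hessian is the constant matrix H = [[10, -2, -2], [-2, 2, 2], [-2, 2, 6]].
Leading principal minors: 10, 16, 64.
All positive ⇒ H ≻ 0 ⇒ convex.

convex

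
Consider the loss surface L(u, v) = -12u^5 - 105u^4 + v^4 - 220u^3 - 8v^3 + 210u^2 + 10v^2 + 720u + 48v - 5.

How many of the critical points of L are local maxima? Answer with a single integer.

2

L separates as a function of u plus a function of v, so ∇L=0 decouples.
∂L/∂u = -60(u - 1)(u + 1)(u + 3)(u + 4) = 0 at u ∈ {-4, -3, -1, 1}; ∂L/∂v = 4(v - 4)(v - 3)(v + 1) = 0 at v ∈ {-1, 3, 4}.
The Hessian is diagonal: diag(L_uu, L_vv). Second derivatives: L_uu(-4)=900, L_uu(-3)=-480, L_uu(-1)=720, L_uu(1)=-2400; L_vv(-1)=80, L_vv(3)=-16, L_vv(4)=20.
Local maxima occur where both diagonal entries negative: (-3, 3), (1, 3). Count: 2.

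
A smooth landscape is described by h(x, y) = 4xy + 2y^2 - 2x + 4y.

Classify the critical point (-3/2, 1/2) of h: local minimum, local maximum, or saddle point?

saddle point

The Hessian of h is constant: H = [[0, 4], [4, 4]].
det(H) = 0·4 − 4² = -16.
Since det(H) < 0, H is indefinite and the critical point is a saddle point.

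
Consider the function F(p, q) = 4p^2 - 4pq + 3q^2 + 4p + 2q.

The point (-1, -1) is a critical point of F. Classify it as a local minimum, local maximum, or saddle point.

local minimum

The Hessian of F is constant: H = [[8, -4], [-4, 6]].
det(H) = 8·6 − (-4)² = 32.
det(H) > 0 and tr(H) = 14 > 0, so H is positive definite and the point is a local minimum.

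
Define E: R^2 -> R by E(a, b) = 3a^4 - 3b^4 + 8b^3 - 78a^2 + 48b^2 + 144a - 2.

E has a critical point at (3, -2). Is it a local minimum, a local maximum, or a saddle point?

The mixed partial ∂²E/∂a∂b is 0, so the Hessian at any point is diag(E_aa, E_bb) = diag(12(3a^2 - 13), 12(-3b^2 + 4b + 8)).
At (3, -2): H = diag(168, -144).
The eigenvalues have opposite signs, so H is indefinite: a saddle point.

saddle point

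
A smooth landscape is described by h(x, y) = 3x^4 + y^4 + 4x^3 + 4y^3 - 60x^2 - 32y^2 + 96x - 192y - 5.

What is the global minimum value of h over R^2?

h(x,y) separates as P(x) + Q(y) − 5, so its minimum is min P + min Q − 5.
P'(x) = 12(x - 2)(x - 1)(x + 4) vanishes at x ∈ {-4, 1, 2}; Q'(y) = 4(y - 4)(y + 3)(y + 4) vanishes at y ∈ {-4, -3, 4}.
Local minima of P (where P''>0): P(-4)=-832, P(2)=32. Local minima of Q: Q(-4)=256, Q(4)=-768.
So the global minimum of h is P(-4) + Q(4) − 5 = -832 − 768 − 5 = -1605, attained at (-4, 4).

-1605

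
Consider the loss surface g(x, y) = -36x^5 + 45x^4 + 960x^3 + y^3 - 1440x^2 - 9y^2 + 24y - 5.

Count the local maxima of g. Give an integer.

g separates as a function of x plus a function of y, so ∇g=0 decouples.
∂g/∂x = -180x(x - 4)(x - 1)(x + 4) = 0 at x ∈ {-4, 0, 1, 4}; ∂g/∂y = 3(y - 4)(y - 2) = 0 at y ∈ {2, 4}.
The Hessian is diagonal: diag(g_xx, g_yy). Second derivatives: g_xx(-4)=28800, g_xx(0)=-2880, g_xx(1)=2700, g_xx(4)=-17280; g_yy(2)=-6, g_yy(4)=6.
Local maxima occur where both diagonal entries negative: (0, 2), (4, 2). Count: 2.

2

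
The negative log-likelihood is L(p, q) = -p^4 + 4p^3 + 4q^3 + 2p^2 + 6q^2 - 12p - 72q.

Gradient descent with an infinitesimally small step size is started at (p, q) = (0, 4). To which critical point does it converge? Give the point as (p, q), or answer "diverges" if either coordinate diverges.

(1, 2)

L is separable, so gradient descent decouples: p follows -∂L/∂p, q follows -∂L/∂q.
∂L/∂p = -4(p - 3)(p - 1)(p + 1); at p=0 this is -12, so p increases.
∂L/∂q = 12(q - 2)(q + 3); at q=4 this is 168, so q decreases.
p converges to its nearest critical value 1 (a local min of the p-part); q converges to 2. The iterate converges to (1, 2).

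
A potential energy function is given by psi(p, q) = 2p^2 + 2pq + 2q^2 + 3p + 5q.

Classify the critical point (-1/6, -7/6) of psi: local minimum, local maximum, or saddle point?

The Hessian of psi is constant: H = [[4, 2], [2, 4]].
det(H) = 4·4 − 2² = 12.
det(H) > 0 and tr(H) = 8 > 0, so H is positive definite and the point is a local minimum.

local minimum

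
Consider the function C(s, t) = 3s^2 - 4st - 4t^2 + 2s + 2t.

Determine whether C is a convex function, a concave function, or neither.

C is quadratic, so its Hessian is the constant matrix H = [[6, -4], [-4, -8]].
det(H) = -64, tr(H) = -2.
det(H) < 0, so H is indefinite: neither convex nor concave.

neither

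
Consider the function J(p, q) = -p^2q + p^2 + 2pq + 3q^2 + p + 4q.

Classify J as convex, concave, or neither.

neither

The term -p^2q is cubic, so the Hessian is not constant.
∂²J/∂p² = -2q + 2, which takes both signs as q varies (negative for sufficiently large q). A diagonal entry of the Hessian changing sign means the Hessian is neither positive- nor negative-semidefinite on all of R^2.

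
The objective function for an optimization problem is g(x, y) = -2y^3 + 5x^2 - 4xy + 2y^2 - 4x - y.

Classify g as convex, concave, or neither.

The term -2y^3 is cubic, so the Hessian is not constant.
∂²g/∂y² = -12y + 4, which takes both signs as y varies (negative for sufficiently large y). A diagonal entry of the Hessian changing sign means the Hessian is neither positive- nor negative-semidefinite on all of R^2.

neither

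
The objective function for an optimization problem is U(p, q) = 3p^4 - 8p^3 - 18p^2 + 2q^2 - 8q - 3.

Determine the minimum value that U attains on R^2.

U(p,q) separates as A(p) + B(q) − 3, so its minimum is min A + min B − 3.
A'(p) = 12p(p - 3)(p + 1) vanishes at p ∈ {-1, 0, 3}; B'(q) = 4q - 8 vanishes at q ∈ {2}.
Local minima of A (where A''>0): A(-1)=-7, A(3)=-135. Local minima of B: B(2)=-8.
So the global minimum of U is A(3) + B(2) − 3 = -135 − 8 − 3 = -146, attained at (3, 2).

-146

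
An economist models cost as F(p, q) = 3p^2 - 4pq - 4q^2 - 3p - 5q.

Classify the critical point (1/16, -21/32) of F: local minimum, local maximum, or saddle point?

saddle point

The Hessian of F is constant: H = [[6, -4], [-4, -8]].
det(H) = 6·(-8) − (-4)² = -64.
Since det(H) < 0, H is indefinite and the critical point is a saddle point.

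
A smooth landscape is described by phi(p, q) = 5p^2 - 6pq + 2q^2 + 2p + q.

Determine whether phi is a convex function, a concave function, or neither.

phi is quadratic, so its Hessian is the constant matrix H = [[10, -6], [-6, 4]].
det(H) = 4, tr(H) = 14.
det(H) > 0 and tr(H) > 0, so H is positive definite everywhere: convex.

convex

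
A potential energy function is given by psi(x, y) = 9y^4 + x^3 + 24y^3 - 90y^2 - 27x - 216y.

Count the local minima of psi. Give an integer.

psi separates as a function of x plus a function of y, so ∇psi=0 decouples.
∂psi/∂x = 3(x - 3)(x + 3) = 0 at x ∈ {-3, 3}; ∂psi/∂y = 36(y - 2)(y + 1)(y + 3) = 0 at y ∈ {-3, -1, 2}.
The Hessian is diagonal: diag(psi_xx, psi_yy). Second derivatives: psi_xx(-3)=-18, psi_xx(3)=18; psi_yy(-3)=360, psi_yy(-1)=-216, psi_yy(2)=540.
Local minima occur where both diagonal entries positive: (3, -3), (3, 2). Count: 2.

2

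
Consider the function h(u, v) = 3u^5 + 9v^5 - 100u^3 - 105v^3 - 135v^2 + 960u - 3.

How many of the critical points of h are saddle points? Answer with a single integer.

h separates as a function of u plus a function of v, so ∇h=0 decouples.
∂h/∂u = 15(u - 4)(u - 2)(u + 2)(u + 4) = 0 at u ∈ {-4, -2, 2, 4}; ∂h/∂v = 45v(v - 3)(v + 1)(v + 2) = 0 at v ∈ {-2, -1, 0, 3}.
The Hessian is diagonal: diag(h_uu, h_vv). Second derivatives: h_uu(-4)=-1440, h_uu(-2)=720, h_uu(2)=-720, h_uu(4)=1440; h_vv(-2)=-450, h_vv(-1)=180, h_vv(0)=-270, h_vv(3)=2700.
Saddle points occur where the two diagonal entries have opposite signs: (-4, -1), (-4, 3), (-2, -2), (-2, 0), (2, -1), (2, 3), (4, -2), (4, 0). Count: 8.

8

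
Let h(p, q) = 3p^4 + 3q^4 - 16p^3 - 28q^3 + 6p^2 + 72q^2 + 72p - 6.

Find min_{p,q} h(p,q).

h(p,q) separates as A(p) + B(q) − 6, so its minimum is min A + min B − 6.
A'(p) = 12(p - 3)(p - 2)(p + 1) vanishes at p ∈ {-1, 2, 3}; B'(q) = 12q(q - 4)(q - 3) vanishes at q ∈ {0, 3, 4}.
Local minima of A (where A''>0): A(-1)=-47, A(3)=81. Local minima of B: B(0)=0, B(4)=128.
So the global minimum of h is A(-1) + B(0) − 6 = -47 + 0 − 6 = -53, attained at (-1, 0).

-53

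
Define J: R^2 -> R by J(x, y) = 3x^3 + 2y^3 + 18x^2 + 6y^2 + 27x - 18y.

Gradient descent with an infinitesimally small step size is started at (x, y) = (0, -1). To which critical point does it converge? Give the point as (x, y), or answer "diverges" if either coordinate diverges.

J is separable, so gradient descent decouples: x follows -∂J/∂x, y follows -∂J/∂y.
∂J/∂x = 9(x + 1)(x + 3); at x=0 this is 27, so x decreases.
∂J/∂y = 6(y - 1)(y + 3); at y=-1 this is -24, so y increases.
x converges to its nearest critical value -1 (a local min of the x-part); y converges to 1. The iterate converges to (-1, 1).

(-1, 1)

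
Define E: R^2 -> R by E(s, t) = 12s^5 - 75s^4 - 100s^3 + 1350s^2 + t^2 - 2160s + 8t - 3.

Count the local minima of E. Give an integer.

2

E separates as a function of s plus a function of t, so ∇E=0 decouples.
∂E/∂s = 60(s - 4)(s - 3)(s - 1)(s + 3) = 0 at s ∈ {-3, 1, 3, 4}; ∂E/∂t = 2(t + 4) = 0 at t ∈ {-4}.
The Hessian is diagonal: diag(E_ss, E_tt). Second derivatives: E_ss(-3)=-10080, E_ss(1)=1440, E_ss(3)=-720, E_ss(4)=1260; E_tt(-4)=2.
Local minima occur where both diagonal entries positive: (1, -4), (4, -4). Count: 2.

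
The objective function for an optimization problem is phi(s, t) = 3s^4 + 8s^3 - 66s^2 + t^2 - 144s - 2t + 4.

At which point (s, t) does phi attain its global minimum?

phi(s,t) separates as P(s) + Q(t) + 4, so its minimum is min P + min Q + 4.
P'(s) = 12(s - 3)(s + 1)(s + 4) vanishes at s ∈ {-4, -1, 3}; Q'(t) = 2(t - 1) vanishes at t ∈ {1}.
Local minima of P (where P''>0): P(-4)=-224, P(3)=-567. Local minima of Q: Q(1)=-1.
So the global minimum of phi is P(3) + Q(1) + 4 = -567 − 1 + 4 = -564, attained at (3, 1).

(3, 1)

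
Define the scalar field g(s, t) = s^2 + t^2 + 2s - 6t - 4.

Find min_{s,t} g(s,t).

g(s,t) separates as P(s) + Q(t) − 4, so its minimum is min P + min Q − 4.
P'(s) = 2s + 2 vanishes at s ∈ {-1}; Q'(t) = 2(t - 3) vanishes at t ∈ {3}.
Local minima of P (where P''>0): P(-1)=-1. Local minima of Q: Q(3)=-9.
So the global minimum of g is P(-1) + Q(3) − 4 = -1 − 9 − 4 = -14, attained at (-1, 3).

-14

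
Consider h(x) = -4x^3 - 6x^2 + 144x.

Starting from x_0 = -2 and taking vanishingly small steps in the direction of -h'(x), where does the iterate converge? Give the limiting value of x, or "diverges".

h'(x) = -12(x - 3)(x + 4), so h'(-2) = 120.
Gradient descent moves in the -h' direction, i.e. x is decreasing.
The nearest critical point in that direction is x = -4, where h'' = 84 > 0 (a local minimum). The iterate converges there.

-4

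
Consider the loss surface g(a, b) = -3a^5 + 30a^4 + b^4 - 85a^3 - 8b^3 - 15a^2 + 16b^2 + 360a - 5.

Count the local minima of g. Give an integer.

4

g separates as a function of a plus a function of b, so ∇g=0 decouples.
∂g/∂a = -15(a - 4)(a - 3)(a - 2)(a + 1) = 0 at a ∈ {-1, 2, 3, 4}; ∂g/∂b = 4b(b - 4)(b - 2) = 0 at b ∈ {0, 2, 4}.
The Hessian is diagonal: diag(g_aa, g_bb). Second derivatives: g_aa(-1)=900, g_aa(2)=-90, g_aa(3)=60, g_aa(4)=-150; g_bb(0)=32, g_bb(2)=-16, g_bb(4)=32.
Local minima occur where both diagonal entries positive: (-1, 0), (-1, 4), (3, 0), (3, 4). Count: 4.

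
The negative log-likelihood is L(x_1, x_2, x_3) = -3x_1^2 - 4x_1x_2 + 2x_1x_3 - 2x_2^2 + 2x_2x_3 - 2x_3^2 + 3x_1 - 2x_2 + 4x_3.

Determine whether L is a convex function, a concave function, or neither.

L is quadratic, so its Hessian is the constant matrix H = [[-6, -4, 2], [-4, -4, 2], [2, 2, -4]].
Leading principal minors: -6, 8, -24.
Signs alternate −, +, − ⇒ H ≺ 0 ⇒ concave.

concave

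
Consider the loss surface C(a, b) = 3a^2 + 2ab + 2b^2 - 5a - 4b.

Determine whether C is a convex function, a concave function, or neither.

C is quadratic, so its Hessian is the constant matrix H = [[6, 2], [2, 4]].
det(H) = 20, tr(H) = 10.
det(H) > 0 and tr(H) > 0, so H is positive definite everywhere: convex.

convex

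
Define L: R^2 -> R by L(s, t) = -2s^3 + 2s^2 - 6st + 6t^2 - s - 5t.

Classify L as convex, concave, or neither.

The term -2s^3 is cubic, so the Hessian is not constant.
∂²L/∂s² = -12s + 4, which takes both signs as s varies (negative for sufficiently large s). A diagonal entry of the Hessian changing sign means the Hessian is neither positive- nor negative-semidefinite on all of R^2.

neither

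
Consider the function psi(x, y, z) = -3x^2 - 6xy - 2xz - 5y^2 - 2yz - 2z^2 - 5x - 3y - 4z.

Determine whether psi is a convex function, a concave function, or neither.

psi is quadratic, so its Hessian is the constant matrix H = [[-6, -6, -2], [-6, -10, -2], [-2, -2, -4]].
Leading principal minors: -6, 24, -80.
Signs alternate −, +, − ⇒ H ≺ 0 ⇒ concave.

concave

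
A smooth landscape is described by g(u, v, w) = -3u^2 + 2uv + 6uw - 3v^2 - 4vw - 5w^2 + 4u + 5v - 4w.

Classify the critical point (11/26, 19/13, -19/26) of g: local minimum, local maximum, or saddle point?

The Hessian is constant: H = [[-6, 2, 6], [2, -6, -4], [6, -4, -10]].
Leading principal minors: Δ₁ = -6, Δ₂ = 32, Δ₃ = -104.
The minors alternate sign starting negative (−, +, −), so H is negative definite: a local maximum.

local maximum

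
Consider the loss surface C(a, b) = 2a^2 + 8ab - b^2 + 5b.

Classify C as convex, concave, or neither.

neither

C is quadratic, so its Hessian is the constant matrix H = [[4, 8], [8, -2]].
det(H) = -72, tr(H) = 2.
det(H) < 0, so H is indefinite: neither convex nor concave.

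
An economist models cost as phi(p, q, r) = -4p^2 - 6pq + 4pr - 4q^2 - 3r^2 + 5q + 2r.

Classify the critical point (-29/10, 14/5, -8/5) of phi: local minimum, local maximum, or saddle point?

The Hessian is constant: H = [[-8, -6, 4], [-6, -8, 0], [4, 0, -6]].
Leading principal minors: Δ₁ = -8, Δ₂ = 28, Δ₃ = -40.
The minors alternate sign starting negative (−, +, −), so H is negative definite: a local maximum.

local maximum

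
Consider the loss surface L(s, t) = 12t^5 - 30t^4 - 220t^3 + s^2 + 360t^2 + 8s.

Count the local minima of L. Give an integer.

2

L separates as a function of s plus a function of t, so ∇L=0 decouples.
∂L/∂s = 2(s + 4) = 0 at s ∈ {-4}; ∂L/∂t = 60t(t - 4)(t - 1)(t + 3) = 0 at t ∈ {-3, 0, 1, 4}.
The Hessian is diagonal: diag(L_ss, L_tt). Second derivatives: L_ss(-4)=2; L_tt(-3)=-5040, L_tt(0)=720, L_tt(1)=-720, L_tt(4)=5040.
Local minima occur where both diagonal entries positive: (-4, 0), (-4, 4). Count: 2.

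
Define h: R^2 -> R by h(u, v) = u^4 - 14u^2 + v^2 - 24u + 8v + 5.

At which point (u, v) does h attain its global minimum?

(3, -4)

h(u,v) separates as P(u) + Q(v) + 5, so its minimum is min P + min Q + 5.
P'(u) = 4(u - 3)(u + 1)(u + 2) vanishes at u ∈ {-2, -1, 3}; Q'(v) = 2v + 8 vanishes at v ∈ {-4}.
Local minima of P (where P''>0): P(-2)=8, P(3)=-117. Local minima of Q: Q(-4)=-16.
So the global minimum of h is P(3) + Q(-4) + 5 = -117 − 16 + 5 = -128, attained at (3, -4).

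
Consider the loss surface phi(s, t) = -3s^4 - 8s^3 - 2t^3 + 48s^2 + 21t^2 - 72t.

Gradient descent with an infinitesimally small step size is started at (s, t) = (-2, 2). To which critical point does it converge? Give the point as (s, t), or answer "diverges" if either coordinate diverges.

phi is separable, so gradient descent decouples: s follows -∂phi/∂s, t follows -∂phi/∂t.
∂phi/∂s = -12s(s - 2)(s + 4); at s=-2 this is -192, so s increases.
∂phi/∂t = -6(t - 4)(t - 3); at t=2 this is -12, so t increases.
s converges to its nearest critical value 0 (a local min of the s-part); t converges to 3. The iterate converges to (0, 3).

(0, 3)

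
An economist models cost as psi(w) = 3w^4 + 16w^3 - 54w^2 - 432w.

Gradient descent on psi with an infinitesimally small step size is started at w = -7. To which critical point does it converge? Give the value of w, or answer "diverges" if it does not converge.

psi'(w) = 12(w - 3)(w + 3)(w + 4), so psi'(-7) = -1440.
Gradient descent moves in the -psi' direction, i.e. w is increasing.
The nearest critical point in that direction is w = -4, where psi'' = 84 > 0 (a local minimum). The iterate converges there.

-4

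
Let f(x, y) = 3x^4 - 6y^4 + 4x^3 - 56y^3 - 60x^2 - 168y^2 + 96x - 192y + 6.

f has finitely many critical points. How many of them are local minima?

2

f separates as a function of x plus a function of y, so ∇f=0 decouples.
∂f/∂x = 12(x - 2)(x - 1)(x + 4) = 0 at x ∈ {-4, 1, 2}; ∂f/∂y = -24(y + 1)(y + 2)(y + 4) = 0 at y ∈ {-4, -2, -1}.
The Hessian is diagonal: diag(f_xx, f_yy). Second derivatives: f_xx(-4)=360, f_xx(1)=-60, f_xx(2)=72; f_yy(-4)=-144, f_yy(-2)=48, f_yy(-1)=-72.
Local minima occur where both diagonal entries positive: (-4, -2), (2, -2). Count: 2.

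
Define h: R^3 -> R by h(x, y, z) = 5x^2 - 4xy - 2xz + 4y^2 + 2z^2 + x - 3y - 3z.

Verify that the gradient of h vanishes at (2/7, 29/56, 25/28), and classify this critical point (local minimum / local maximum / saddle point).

∇h = (10x - 4y - 2z + 1, -4x + 8y - 3, -2x + 4z - 3); substituting (2/7, 29/56, 25/28) gives ∇h = (0, 0, 0), so (2/7, 29/56, 25/28) is indeed a critical point.
The Hessian is constant: H = [[10, -4, -2], [-4, 8, 0], [-2, 0, 4]].
Leading principal minors: Δ₁ = 10, Δ₂ = 64, Δ₃ = 224.
All leading minors are positive, so H is positive definite: a local minimum.

local minimum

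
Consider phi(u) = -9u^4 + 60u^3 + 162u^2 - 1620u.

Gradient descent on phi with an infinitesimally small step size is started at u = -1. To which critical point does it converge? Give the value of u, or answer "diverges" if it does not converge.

phi'(u) = -36(u - 5)(u - 3)(u + 3), so phi'(-1) = -1728.
Gradient descent moves in the -phi' direction, i.e. u is increasing.
The nearest critical point in that direction is u = 3, where phi'' = 432 > 0 (a local minimum). The iterate converges there.

3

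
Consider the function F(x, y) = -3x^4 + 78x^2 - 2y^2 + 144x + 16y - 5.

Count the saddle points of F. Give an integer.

1

F separates as a function of x plus a function of y, so ∇F=0 decouples.
∂F/∂x = -12(x - 4)(x + 1)(x + 3) = 0 at x ∈ {-3, -1, 4}; ∂F/∂y = -4(y - 4) = 0 at y ∈ {4}.
The Hessian is diagonal: diag(F_xx, F_yy). Second derivatives: F_xx(-3)=-168, F_xx(-1)=120, F_xx(4)=-420; F_yy(4)=-4.
Saddle points occur where the two diagonal entries have opposite signs: (-1, 4). Count: 1.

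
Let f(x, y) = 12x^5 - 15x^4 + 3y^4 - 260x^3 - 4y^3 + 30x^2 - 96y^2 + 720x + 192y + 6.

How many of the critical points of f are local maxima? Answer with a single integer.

2

f separates as a function of x plus a function of y, so ∇f=0 decouples.
∂f/∂x = 60(x - 4)(x - 1)(x + 1)(x + 3) = 0 at x ∈ {-3, -1, 1, 4}; ∂f/∂y = 12(y - 4)(y - 1)(y + 4) = 0 at y ∈ {-4, 1, 4}.
The Hessian is diagonal: diag(f_xx, f_yy). Second derivatives: f_xx(-3)=-3360, f_xx(-1)=1200, f_xx(1)=-1440, f_xx(4)=6300; f_yy(-4)=480, f_yy(1)=-180, f_yy(4)=288.
Local maxima occur where both diagonal entries negative: (-3, 1), (1, 1). Count: 2.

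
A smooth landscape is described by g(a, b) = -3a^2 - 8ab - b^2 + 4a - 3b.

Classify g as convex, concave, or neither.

g is quadratic, so its Hessian is the constant matrix H = [[-6, -8], [-8, -2]].
det(H) = -52, tr(H) = -8.
det(H) < 0, so H is indefinite: neither convex nor concave.

neither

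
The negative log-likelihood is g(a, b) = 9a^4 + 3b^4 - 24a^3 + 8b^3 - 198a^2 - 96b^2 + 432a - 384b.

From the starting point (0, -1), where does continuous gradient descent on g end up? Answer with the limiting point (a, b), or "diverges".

g is separable, so gradient descent decouples: a follows -∂g/∂a, b follows -∂g/∂b.
∂g/∂a = 36(a - 4)(a - 1)(a + 3); at a=0 this is 432, so a decreases.
∂g/∂b = 12(b - 4)(b + 2)(b + 4); at b=-1 this is -180, so b increases.
a converges to its nearest critical value -3 (a local min of the a-part); b converges to 4. The iterate converges to (-3, 4).

(-3, 4)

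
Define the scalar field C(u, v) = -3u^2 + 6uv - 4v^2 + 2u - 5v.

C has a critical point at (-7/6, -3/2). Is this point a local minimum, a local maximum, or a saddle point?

local maximum

The Hessian of C is constant: H = [[-6, 6], [6, -8]].
det(H) = (-6)·(-8) − 6² = 12.
det(H) > 0 and tr(H) = -14 < 0, so H is negative definite and the point is a local maximum.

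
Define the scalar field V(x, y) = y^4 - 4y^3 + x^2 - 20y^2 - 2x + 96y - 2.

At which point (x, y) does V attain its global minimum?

V(x,y) separates as P(x) + Q(y) − 2, so its minimum is min P + min Q − 2.
P'(x) = 2x - 2 vanishes at x ∈ {1}; Q'(y) = 4(y - 4)(y - 2)(y + 3) vanishes at y ∈ {-3, 2, 4}.
Local minima of P (where P''>0): P(1)=-1. Local minima of Q: Q(-3)=-279, Q(4)=64.
So the global minimum of V is P(1) + Q(-3) − 2 = -1 − 279 − 2 = -282, attained at (1, -3).

(1, -3)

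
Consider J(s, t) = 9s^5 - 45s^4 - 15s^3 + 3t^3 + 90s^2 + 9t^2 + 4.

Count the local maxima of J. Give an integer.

J separates as a function of s plus a function of t, so ∇J=0 decouples.
∂J/∂s = 45s(s - 4)(s - 1)(s + 1) = 0 at s ∈ {-1, 0, 1, 4}; ∂J/∂t = 9t(t + 2) = 0 at t ∈ {-2, 0}.
The Hessian is diagonal: diag(J_ss, J_tt). Second derivatives: J_ss(-1)=-450, J_ss(0)=180, J_ss(1)=-270, J_ss(4)=2700; J_tt(-2)=-18, J_tt(0)=18.
Local maxima occur where both diagonal entries negative: (-1, -2), (1, -2). Count: 2.

2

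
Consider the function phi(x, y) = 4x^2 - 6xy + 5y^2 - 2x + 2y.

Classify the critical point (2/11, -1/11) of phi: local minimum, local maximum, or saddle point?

The Hessian of phi is constant: H = [[8, -6], [-6, 10]].
det(H) = 8·10 − (-6)² = 44.
det(H) > 0 and tr(H) = 18 > 0, so H is positive definite and the point is a local minimum.

local minimum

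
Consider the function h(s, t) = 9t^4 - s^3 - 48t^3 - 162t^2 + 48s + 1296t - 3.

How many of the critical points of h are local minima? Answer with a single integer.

2

h separates as a function of s plus a function of t, so ∇h=0 decouples.
∂h/∂s = -3(s - 4)(s + 4) = 0 at s ∈ {-4, 4}; ∂h/∂t = 36(t - 4)(t - 3)(t + 3) = 0 at t ∈ {-3, 3, 4}.
The Hessian is diagonal: diag(h_ss, h_tt). Second derivatives: h_ss(-4)=24, h_ss(4)=-24; h_tt(-3)=1512, h_tt(3)=-216, h_tt(4)=252.
Local minima occur where both diagonal entries positive: (-4, -3), (-4, 4). Count: 2.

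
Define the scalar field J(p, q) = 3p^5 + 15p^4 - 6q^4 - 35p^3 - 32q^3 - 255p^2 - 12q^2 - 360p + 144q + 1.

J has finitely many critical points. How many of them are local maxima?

4

J separates as a function of p plus a function of q, so ∇J=0 decouples.
∂J/∂p = 15(p - 3)(p + 1)(p + 2)(p + 4) = 0 at p ∈ {-4, -2, -1, 3}; ∂J/∂q = -24(q - 1)(q + 2)(q + 3) = 0 at q ∈ {-3, -2, 1}.
The Hessian is diagonal: diag(J_pp, J_qq). Second derivatives: J_pp(-4)=-630, J_pp(-2)=150, J_pp(-1)=-180, J_pp(3)=2100; J_qq(-3)=-96, J_qq(-2)=72, J_qq(1)=-288.
Local maxima occur where both diagonal entries negative: (-4, -3), (-4, 1), (-1, -3), (-1, 1). Count: 4.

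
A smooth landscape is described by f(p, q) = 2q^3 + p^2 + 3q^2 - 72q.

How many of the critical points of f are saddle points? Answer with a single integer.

1

f separates as a function of p plus a function of q, so ∇f=0 decouples.
∂f/∂p = 2p = 0 at p ∈ {0}; ∂f/∂q = 6(q - 3)(q + 4) = 0 at q ∈ {-4, 3}.
The Hessian is diagonal: diag(f_pp, f_qq). Second derivatives: f_pp(0)=2; f_qq(-4)=-42, f_qq(3)=42.
Saddle points occur where the two diagonal entries have opposite signs: (0, -4). Count: 1.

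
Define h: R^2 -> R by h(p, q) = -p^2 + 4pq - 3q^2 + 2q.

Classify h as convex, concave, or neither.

h is quadratic, so its Hessian is the constant matrix H = [[-2, 4], [4, -6]].
det(H) = -4, tr(H) = -8.
det(H) < 0, so H is indefinite: neither convex nor concave.

neither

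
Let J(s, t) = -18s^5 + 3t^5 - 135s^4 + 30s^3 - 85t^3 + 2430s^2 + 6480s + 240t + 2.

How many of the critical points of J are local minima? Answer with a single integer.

4

J separates as a function of s plus a function of t, so ∇J=0 decouples.
∂J/∂s = -90(s - 3)(s + 2)(s + 3)(s + 4) = 0 at s ∈ {-4, -3, -2, 3}; ∂J/∂t = 15(t - 4)(t - 1)(t + 1)(t + 4) = 0 at t ∈ {-4, -1, 1, 4}.
The Hessian is diagonal: diag(J_ss, J_tt). Second derivatives: J_ss(-4)=1260, J_ss(-3)=-540, J_ss(-2)=900, J_ss(3)=-18900; J_tt(-4)=-1800, J_tt(-1)=450, J_tt(1)=-450, J_tt(4)=1800.
Local minima occur where both diagonal entries positive: (-4, -1), (-4, 4), (-2, -1), (-2, 4). Count: 4.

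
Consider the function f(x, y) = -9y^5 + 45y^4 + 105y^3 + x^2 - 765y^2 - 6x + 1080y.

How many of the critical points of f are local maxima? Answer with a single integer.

0

f separates as a function of x plus a function of y, so ∇f=0 decouples.
∂f/∂x = 2(x - 3) = 0 at x ∈ {3}; ∂f/∂y = -45(y - 4)(y - 2)(y - 1)(y + 3) = 0 at y ∈ {-3, 1, 2, 4}.
The Hessian is diagonal: diag(f_xx, f_yy). Second derivatives: f_xx(3)=2; f_yy(-3)=6300, f_yy(1)=-540, f_yy(2)=450, f_yy(4)=-1890.
Local maxima occur where both diagonal entries negative: none. Count: 0.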